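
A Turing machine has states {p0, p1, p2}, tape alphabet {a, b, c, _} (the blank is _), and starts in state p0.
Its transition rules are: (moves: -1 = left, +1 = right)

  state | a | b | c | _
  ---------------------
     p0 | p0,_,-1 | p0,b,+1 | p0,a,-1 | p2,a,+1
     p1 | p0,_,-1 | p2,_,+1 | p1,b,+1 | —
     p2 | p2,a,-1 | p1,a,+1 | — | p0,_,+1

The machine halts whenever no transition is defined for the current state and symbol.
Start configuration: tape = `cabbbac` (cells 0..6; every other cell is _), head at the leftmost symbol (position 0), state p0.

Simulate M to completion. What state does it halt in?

p2

state=p0 head=0 tape=__[c]abbbac   (p0,c)→(p0,a,-1)
state=p0 head=-1 tape=_[_]aabbbac   (p0,_)→(p2,a,+1)
state=p2 head=0 tape=_a[a]abbbac   (p2,a)→(p2,a,-1)
state=p2 head=-1 tape=_[a]aabbbac   (p2,a)→(p2,a,-1)
state=p2 head=-2 tape=[_]aaabbbac   (p2,_)→(p0,_,+1)
state=p0 head=-1 tape=_[a]aabbbac   (p0,a)→(p0,_,-1)
state=p0 head=-2 tape=[_]_aabbbac   (p0,_)→(p2,a,+1)
state=p2 head=-1 tape=a[_]aabbbac   (p2,_)→(p0,_,+1)
state=p0 head=0 tape=a_[a]abbbac   (p0,a)→(p0,_,-1)
state=p0 head=-1 tape=a[_]_abbbac   (p0,_)→(p2,a,+1)
state=p2 head=0 tape=aa[_]abbbac   (p2,_)→(p0,_,+1)
state=p0 head=1 tape=aa_[a]bbbac   (p0,a)→(p0,_,-1)
state=p0 head=0 tape=aa[_]_bbbac   (p0,_)→(p2,a,+1)
state=p2 head=1 tape=aaa[_]bbbac   (p2,_)→(p0,_,+1)
state=p0 head=2 tape=aaa_[b]bbac   (p0,b)→(p0,b,+1)
state=p0 head=3 tape=aaa_b[b]bac   (p0,b)→(p0,b,+1)
state=p0 head=4 tape=aaa_bb[b]ac   (p0,b)→(p0,b,+1)
state=p0 head=5 tape=aaa_bbb[a]c   (p0,a)→(p0,_,-1)
state=p0 head=4 tape=aaa_bb[b]_c   (p0,b)→(p0,b,+1)
state=p0 head=5 tape=aaa_bbb[_]c   (p0,_)→(p2,a,+1)
state=p2 head=6 tape=aaa_bbba[c]
No transition is defined for (p2, c); M halts in state p2.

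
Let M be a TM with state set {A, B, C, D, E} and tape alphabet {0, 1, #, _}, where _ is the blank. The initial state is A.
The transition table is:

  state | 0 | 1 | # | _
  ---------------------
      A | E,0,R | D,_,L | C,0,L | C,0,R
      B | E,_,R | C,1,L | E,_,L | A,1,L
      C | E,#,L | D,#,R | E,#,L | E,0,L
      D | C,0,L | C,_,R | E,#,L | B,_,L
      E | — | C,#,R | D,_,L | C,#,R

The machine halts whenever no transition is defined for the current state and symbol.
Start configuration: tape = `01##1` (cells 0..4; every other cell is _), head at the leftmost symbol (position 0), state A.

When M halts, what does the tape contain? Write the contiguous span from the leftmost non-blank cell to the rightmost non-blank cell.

0___#0_##1

A | _____[0]1##1   read 0 → write 0, move R, go to E
E | _____0[1]##1   read 1 → write #, move R, go to C
C | _____0#[#]#1   read # → write #, move L, go to E
E | _____0[#]##1   read # → write _, move L, go to D
D | _____[0]_##1   read 0 → write 0, move L, go to C
C | ____[_]0_##1   read _ → write 0, move L, go to E
E | ___[_]00_##1   read _ → write #, move R, go to C
C | ___#[0]0_##1   read 0 → write #, move L, go to E
E | ___[#]#0_##1   read # → write _, move L, go to D
D | __[_]_#0_##1   read _ → write _, move L, go to B
B | _[_]__#0_##1   read _ → write 1, move L, go to A
A | [_]1__#0_##1   read _ → write 0, move R, go to C
C | 0[1]__#0_##1   read 1 → write #, move R, go to D
D | 0#[_]_#0_##1   read _ → write _, move L, go to B
B | 0[#]__#0_##1   read # → write _, move L, go to E
E | [0]___#0_##1
The non-blank tape span at halt is 0___#0_##1.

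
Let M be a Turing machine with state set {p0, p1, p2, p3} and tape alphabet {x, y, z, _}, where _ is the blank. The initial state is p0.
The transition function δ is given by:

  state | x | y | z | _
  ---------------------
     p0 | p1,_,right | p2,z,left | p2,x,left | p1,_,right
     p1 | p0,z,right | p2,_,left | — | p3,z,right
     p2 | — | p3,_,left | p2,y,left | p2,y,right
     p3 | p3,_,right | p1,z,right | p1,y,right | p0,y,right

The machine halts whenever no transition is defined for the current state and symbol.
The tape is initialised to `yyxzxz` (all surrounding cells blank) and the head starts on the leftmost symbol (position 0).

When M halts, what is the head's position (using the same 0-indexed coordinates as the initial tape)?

5

p0 | __[y]yxzxz   read y → write z, move left, go to p2
p2 | _[_]zyxzxz   read _ → write y, move right, go to p2
p2 | _y[z]yxzxz   read z → write y, move left, go to p2
p2 | _[y]yyxzxz   read y → write _, move left, go to p3
p3 | [_]_yyxzxz   read _ → write y, move right, go to p0
p0 | y[_]yyxzxz   read _ → write _, move right, go to p1
p1 | y_[y]yxzxz   read y → write _, move left, go to p2
p2 | y[_]_yxzxz   read _ → write y, move right, go to p2
p2 | yy[_]yxzxz   read _ → write y, move right, go to p2
p2 | yyy[y]xzxz   read y → write _, move left, go to p3
p3 | yy[y]_xzxz   read y → write z, move right, go to p1
p1 | yyz[_]xzxz   read _ → write z, move right, go to p3
p3 | yyzz[x]zxz   read x → write _, move right, go to p3
p3 | yyzz_[z]xz   read z → write y, move right, go to p1
p1 | yyzz_y[x]z   read x → write z, move right, go to p0
p0 | yyzz_yz[z]   read z → write x, move left, go to p2
p2 | yyzz_y[z]x   read z → write y, move left, go to p2
p2 | yyzz_[y]yx   read y → write _, move left, go to p3
p3 | yyzz[_]_yx   read _ → write y, move right, go to p0
p0 | yyzzy[_]yx   read _ → write _, move right, go to p1
p1 | yyzzy_[y]x   read y → write _, move left, go to p2
p2 | yyzzy[_]_x   read _ → write y, move right, go to p2
p2 | yyzzyy[_]x   read _ → write y, move right, go to p2
p2 | yyzzyyy[x]
At halt the head is at cell 5.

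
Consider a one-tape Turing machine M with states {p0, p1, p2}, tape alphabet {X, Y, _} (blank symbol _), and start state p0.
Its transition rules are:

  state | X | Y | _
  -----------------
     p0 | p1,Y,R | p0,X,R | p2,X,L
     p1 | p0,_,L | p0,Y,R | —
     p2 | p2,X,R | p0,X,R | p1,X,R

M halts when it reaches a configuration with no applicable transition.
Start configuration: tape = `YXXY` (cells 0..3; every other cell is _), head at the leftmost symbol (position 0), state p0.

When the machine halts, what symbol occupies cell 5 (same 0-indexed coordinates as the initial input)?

state=p0 head=0 tape=[Y]XXY___   (p0,Y)→(p0,X,R)
state=p0 head=1 tape=X[X]XY___   (p0,X)→(p1,Y,R)
state=p1 head=2 tape=XY[X]Y___   (p1,X)→(p0,_,L)
state=p0 head=1 tape=X[Y]_Y___   (p0,Y)→(p0,X,R)
state=p0 head=2 tape=XX[_]Y___   (p0,_)→(p2,X,L)
state=p2 head=1 tape=X[X]XY___   (p2,X)→(p2,X,R)
state=p2 head=2 tape=XX[X]Y___   (p2,X)→(p2,X,R)
state=p2 head=3 tape=XXX[Y]___   (p2,Y)→(p0,X,R)
state=p0 head=4 tape=XXXX[_]__   (p0,_)→(p2,X,L)
state=p2 head=3 tape=XXX[X]X__   (p2,X)→(p2,X,R)
state=p2 head=4 tape=XXXX[X]__   (p2,X)→(p2,X,R)
state=p2 head=5 tape=XXXXX[_]_   (p2,_)→(p1,X,R)
state=p1 head=6 tape=XXXXXX[_]
Cell 5 holds X when M halts.

X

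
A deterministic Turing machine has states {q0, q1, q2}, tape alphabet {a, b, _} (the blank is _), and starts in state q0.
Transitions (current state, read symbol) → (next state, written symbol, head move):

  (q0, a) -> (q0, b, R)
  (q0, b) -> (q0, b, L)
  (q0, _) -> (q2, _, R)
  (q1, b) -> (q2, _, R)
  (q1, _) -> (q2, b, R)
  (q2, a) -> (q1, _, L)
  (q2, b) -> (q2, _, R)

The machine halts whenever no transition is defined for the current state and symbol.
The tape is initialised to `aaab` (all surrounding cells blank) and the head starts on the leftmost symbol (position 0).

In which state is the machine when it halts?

q2

state=q0 head=0 tape=_[a]aab_   (q0,a)→(q0,b,R)
state=q0 head=1 tape=_b[a]ab_   (q0,a)→(q0,b,R)
state=q0 head=2 tape=_bb[a]b_   (q0,a)→(q0,b,R)
state=q0 head=3 tape=_bbb[b]_   (q0,b)→(q0,b,L)
state=q0 head=2 tape=_bb[b]b_   (q0,b)→(q0,b,L)
state=q0 head=1 tape=_b[b]bb_   (q0,b)→(q0,b,L)
state=q0 head=0 tape=_[b]bbb_   (q0,b)→(q0,b,L)
state=q0 head=-1 tape=[_]bbbb_   (q0,_)→(q2,_,R)
state=q2 head=0 tape=_[b]bbb_   (q2,b)→(q2,_,R)
state=q2 head=1 tape=__[b]bb_   (q2,b)→(q2,_,R)
state=q2 head=2 tape=___[b]b_   (q2,b)→(q2,_,R)
state=q2 head=3 tape=____[b]_   (q2,b)→(q2,_,R)
state=q2 head=4 tape=_____[_]
No transition is defined for (q2, _); M halts in state q2.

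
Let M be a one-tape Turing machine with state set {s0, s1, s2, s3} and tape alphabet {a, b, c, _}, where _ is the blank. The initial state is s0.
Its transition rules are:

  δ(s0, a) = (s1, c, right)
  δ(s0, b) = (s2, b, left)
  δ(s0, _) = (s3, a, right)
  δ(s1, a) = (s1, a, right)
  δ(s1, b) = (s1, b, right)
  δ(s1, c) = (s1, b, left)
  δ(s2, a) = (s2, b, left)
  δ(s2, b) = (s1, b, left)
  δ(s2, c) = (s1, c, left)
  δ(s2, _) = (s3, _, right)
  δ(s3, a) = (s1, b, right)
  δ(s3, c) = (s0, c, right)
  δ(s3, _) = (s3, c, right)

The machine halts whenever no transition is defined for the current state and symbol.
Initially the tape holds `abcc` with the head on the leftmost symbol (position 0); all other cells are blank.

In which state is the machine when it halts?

s1

state=s0 head=0 tape=[a]bcc_   (s0,a)→(s1,c,right)
state=s1 head=1 tape=c[b]cc_   (s1,b)→(s1,b,right)
state=s1 head=2 tape=cb[c]c_   (s1,c)→(s1,b,left)
state=s1 head=1 tape=c[b]bc_   (s1,b)→(s1,b,right)
state=s1 head=2 tape=cb[b]c_   (s1,b)→(s1,b,right)
state=s1 head=3 tape=cbb[c]_   (s1,c)→(s1,b,left)
state=s1 head=2 tape=cb[b]b_   (s1,b)→(s1,b,right)
state=s1 head=3 tape=cbb[b]_   (s1,b)→(s1,b,right)
state=s1 head=4 tape=cbbb[_]
No transition is defined for (s1, _); M halts in state s1.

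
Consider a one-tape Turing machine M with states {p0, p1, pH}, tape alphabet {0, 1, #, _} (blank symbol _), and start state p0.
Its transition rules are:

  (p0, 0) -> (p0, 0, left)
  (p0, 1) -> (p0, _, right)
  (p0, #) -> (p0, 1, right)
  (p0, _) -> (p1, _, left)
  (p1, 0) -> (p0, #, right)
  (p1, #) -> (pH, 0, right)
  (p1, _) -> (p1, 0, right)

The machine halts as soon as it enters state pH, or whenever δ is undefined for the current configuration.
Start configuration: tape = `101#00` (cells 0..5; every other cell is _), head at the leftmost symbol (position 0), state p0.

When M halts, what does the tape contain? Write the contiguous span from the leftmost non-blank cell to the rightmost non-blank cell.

state=p0 head=0 tape=_[1]01#00   (p0,1)→(p0,_,right)
state=p0 head=1 tape=__[0]1#00   (p0,0)→(p0,0,left)
state=p0 head=0 tape=_[_]01#00   (p0,_)→(p1,_,left)
state=p1 head=-1 tape=[_]_01#00   (p1,_)→(p1,0,right)
state=p1 head=0 tape=0[_]01#00   (p1,_)→(p1,0,right)
state=p1 head=1 tape=00[0]1#00   (p1,0)→(p0,#,right)
state=p0 head=2 tape=00#[1]#00   (p0,1)→(p0,_,right)
state=p0 head=3 tape=00#_[#]00   (p0,#)→(p0,1,right)
state=p0 head=4 tape=00#_1[0]0   (p0,0)→(p0,0,left)
state=p0 head=3 tape=00#_[1]00   (p0,1)→(p0,_,right)
state=p0 head=4 tape=00#__[0]0   (p0,0)→(p0,0,left)
state=p0 head=3 tape=00#_[_]00   (p0,_)→(p1,_,left)
state=p1 head=2 tape=00#[_]_00   (p1,_)→(p1,0,right)
state=p1 head=3 tape=00#0[_]00   (p1,_)→(p1,0,right)
state=p1 head=4 tape=00#00[0]0   (p1,0)→(p0,#,right)
state=p0 head=5 tape=00#00#[0]   (p0,0)→(p0,0,left)
state=p0 head=4 tape=00#00[#]0   (p0,#)→(p0,1,right)
state=p0 head=5 tape=00#001[0]   (p0,0)→(p0,0,left)
state=p0 head=4 tape=00#00[1]0   (p0,1)→(p0,_,right)
state=p0 head=5 tape=00#00_[0]   (p0,0)→(p0,0,left)
state=p0 head=4 tape=00#00[_]0   (p0,_)→(p1,_,left)
state=p1 head=3 tape=00#0[0]_0   (p1,0)→(p0,#,right)
state=p0 head=4 tape=00#0#[_]0   (p0,_)→(p1,_,left)
state=p1 head=3 tape=00#0[#]_0   (p1,#)→(pH,0,right)
state=pH head=4 tape=00#00[_]0
The non-blank tape span at halt is 00#00_0.

00#00_0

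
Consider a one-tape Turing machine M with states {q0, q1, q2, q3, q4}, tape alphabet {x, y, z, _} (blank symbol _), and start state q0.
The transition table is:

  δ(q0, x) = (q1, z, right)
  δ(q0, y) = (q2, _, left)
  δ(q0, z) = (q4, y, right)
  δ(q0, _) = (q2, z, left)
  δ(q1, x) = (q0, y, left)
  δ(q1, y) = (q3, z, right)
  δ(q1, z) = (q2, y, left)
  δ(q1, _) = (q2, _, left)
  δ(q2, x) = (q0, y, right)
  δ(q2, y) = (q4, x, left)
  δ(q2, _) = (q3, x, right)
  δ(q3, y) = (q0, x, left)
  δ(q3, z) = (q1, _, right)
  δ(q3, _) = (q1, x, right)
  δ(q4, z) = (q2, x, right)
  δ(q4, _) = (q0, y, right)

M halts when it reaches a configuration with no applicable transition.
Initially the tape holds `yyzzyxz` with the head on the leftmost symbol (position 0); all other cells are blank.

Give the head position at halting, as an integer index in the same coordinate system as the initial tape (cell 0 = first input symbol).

3

q0 | _[y]yzzyxz   read y → write _, move left, go to q2
q2 | [_]_yzzyxz   read _ → write x, move right, go to q3
q3 | x[_]yzzyxz   read _ → write x, move right, go to q1
q1 | xx[y]zzyxz   read y → write z, move right, go to q3
q3 | xxz[z]zyxz   read z → write _, move right, go to q1
q1 | xxz_[z]yxz   read z → write y, move left, go to q2
q2 | xxz[_]yyxz   read _ → write x, move right, go to q3
q3 | xxzx[y]yxz   read y → write x, move left, go to q0
q0 | xxz[x]xyxz   read x → write z, move right, go to q1
q1 | xxzz[x]yxz   read x → write y, move left, go to q0
q0 | xxz[z]yyxz   read z → write y, move right, go to q4
q4 | xxzy[y]yxz
At halt the head is at cell 3.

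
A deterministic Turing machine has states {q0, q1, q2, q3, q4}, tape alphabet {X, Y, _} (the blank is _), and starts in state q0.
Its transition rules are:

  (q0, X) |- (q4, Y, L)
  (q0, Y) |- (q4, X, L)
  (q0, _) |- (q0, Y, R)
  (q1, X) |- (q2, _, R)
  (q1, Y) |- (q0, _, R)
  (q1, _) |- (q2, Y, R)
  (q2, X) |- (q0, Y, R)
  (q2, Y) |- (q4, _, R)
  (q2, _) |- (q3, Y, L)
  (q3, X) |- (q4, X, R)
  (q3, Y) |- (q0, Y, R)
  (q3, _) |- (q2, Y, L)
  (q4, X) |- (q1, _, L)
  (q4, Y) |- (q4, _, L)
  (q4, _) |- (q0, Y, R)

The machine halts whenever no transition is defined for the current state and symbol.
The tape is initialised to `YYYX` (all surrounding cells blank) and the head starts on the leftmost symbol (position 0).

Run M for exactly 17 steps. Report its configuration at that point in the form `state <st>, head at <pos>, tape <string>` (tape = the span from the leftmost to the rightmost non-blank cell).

q0 | ____[Y]YYX   read Y → write X, move L, go to q4
q4 | ___[_]XYYX   read _ → write Y, move R, go to q0
q0 | ___Y[X]YYX   read X → write Y, move L, go to q4
q4 | ___[Y]YYYX   read Y → write _, move L, go to q4
q4 | __[_]_YYYX   read _ → write Y, move R, go to q0
q0 | __Y[_]YYYX   read _ → write Y, move R, go to q0
q0 | __YY[Y]YYX   read Y → write X, move L, go to q4
q4 | __Y[Y]XYYX   read Y → write _, move L, go to q4
q4 | __[Y]_XYYX   read Y → write _, move L, go to q4
q4 | _[_]__XYYX   read _ → write Y, move R, go to q0
q0 | _Y[_]_XYYX   read _ → write Y, move R, go to q0
q0 | _YY[_]XYYX   read _ → write Y, move R, go to q0
q0 | _YYY[X]YYX   read X → write Y, move L, go to q4
q4 | _YY[Y]YYYX   read Y → write _, move L, go to q4
q4 | _Y[Y]_YYYX   read Y → write _, move L, go to q4
q4 | _[Y]__YYYX   read Y → write _, move L, go to q4
q4 | [_]___YYYX   read _ → write Y, move R, go to q0
q0 | Y[_]__YYYX
After 17 steps: state q0, head at -3, tape Y___YYYX.

state q0, head at -3, tape Y___YYYX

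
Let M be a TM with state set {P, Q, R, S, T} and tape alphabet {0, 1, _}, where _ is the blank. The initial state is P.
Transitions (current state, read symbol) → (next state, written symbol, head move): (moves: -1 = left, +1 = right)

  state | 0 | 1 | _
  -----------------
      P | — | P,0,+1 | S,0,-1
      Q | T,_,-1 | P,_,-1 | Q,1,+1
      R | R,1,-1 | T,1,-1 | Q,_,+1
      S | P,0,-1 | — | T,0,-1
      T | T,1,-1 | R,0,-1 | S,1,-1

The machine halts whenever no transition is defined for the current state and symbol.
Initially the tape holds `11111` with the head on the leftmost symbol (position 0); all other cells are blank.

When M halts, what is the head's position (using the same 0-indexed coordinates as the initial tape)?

3

state=P head=0 tape=[1]1111_   (P,1)→(P,0,+1)
state=P head=1 tape=0[1]111_   (P,1)→(P,0,+1)
state=P head=2 tape=00[1]11_   (P,1)→(P,0,+1)
state=P head=3 tape=000[1]1_   (P,1)→(P,0,+1)
state=P head=4 tape=0000[1]_   (P,1)→(P,0,+1)
state=P head=5 tape=00000[_]   (P,_)→(S,0,-1)
state=S head=4 tape=0000[0]0   (S,0)→(P,0,-1)
state=P head=3 tape=000[0]00
At halt the head is at cell 3.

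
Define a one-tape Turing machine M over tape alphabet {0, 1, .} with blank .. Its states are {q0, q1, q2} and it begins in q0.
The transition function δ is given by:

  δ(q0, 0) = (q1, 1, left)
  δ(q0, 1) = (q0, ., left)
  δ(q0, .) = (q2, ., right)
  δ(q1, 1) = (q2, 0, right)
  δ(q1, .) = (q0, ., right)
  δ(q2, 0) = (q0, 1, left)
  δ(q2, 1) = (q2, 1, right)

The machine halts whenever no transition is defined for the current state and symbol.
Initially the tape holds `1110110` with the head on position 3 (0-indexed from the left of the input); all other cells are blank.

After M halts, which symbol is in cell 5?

.

q0 | 111[0]110   read 0 → write 1, move left, go to q1
q1 | 11[1]1110   read 1 → write 0, move right, go to q2
q2 | 110[1]110   read 1 → write 1, move right, go to q2
q2 | 1101[1]10   read 1 → write 1, move right, go to q2
q2 | 11011[1]0   read 1 → write 1, move right, go to q2
q2 | 110111[0]   read 0 → write 1, move left, go to q0
q0 | 11011[1]1   read 1 → write ., move left, go to q0
q0 | 1101[1].1   read 1 → write ., move left, go to q0
q0 | 110[1]..1   read 1 → write ., move left, go to q0
q0 | 11[0]...1   read 0 → write 1, move left, go to q1
q1 | 1[1]1...1   read 1 → write 0, move right, go to q2
q2 | 10[1]...1   read 1 → write 1, move right, go to q2
q2 | 101[.]..1
Cell 5 holds . when M halts.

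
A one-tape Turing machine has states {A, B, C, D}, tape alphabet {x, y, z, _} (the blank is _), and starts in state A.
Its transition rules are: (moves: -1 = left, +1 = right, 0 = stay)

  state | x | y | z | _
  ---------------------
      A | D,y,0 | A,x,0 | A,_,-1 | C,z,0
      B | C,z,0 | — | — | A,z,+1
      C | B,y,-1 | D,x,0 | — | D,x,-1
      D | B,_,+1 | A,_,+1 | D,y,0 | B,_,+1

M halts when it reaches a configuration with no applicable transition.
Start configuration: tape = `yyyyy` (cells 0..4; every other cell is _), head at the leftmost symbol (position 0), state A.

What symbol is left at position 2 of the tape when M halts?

_

state=A head=0 tape=[y]yyyy_   (A,y)→(A,x,0)
state=A head=0 tape=[x]yyyy_   (A,x)→(D,y,0)
state=D head=0 tape=[y]yyyy_   (D,y)→(A,_,+1)
state=A head=1 tape=_[y]yyy_   (A,y)→(A,x,0)
state=A head=1 tape=_[x]yyy_   (A,x)→(D,y,0)
state=D head=1 tape=_[y]yyy_   (D,y)→(A,_,+1)
state=A head=2 tape=__[y]yy_   (A,y)→(A,x,0)
state=A head=2 tape=__[x]yy_   (A,x)→(D,y,0)
state=D head=2 tape=__[y]yy_   (D,y)→(A,_,+1)
state=A head=3 tape=___[y]y_   (A,y)→(A,x,0)
state=A head=3 tape=___[x]y_   (A,x)→(D,y,0)
state=D head=3 tape=___[y]y_   (D,y)→(A,_,+1)
state=A head=4 tape=____[y]_   (A,y)→(A,x,0)
state=A head=4 tape=____[x]_   (A,x)→(D,y,0)
state=D head=4 tape=____[y]_   (D,y)→(A,_,+1)
state=A head=5 tape=_____[_]   (A,_)→(C,z,0)
state=C head=5 tape=_____[z]
Cell 2 holds _ when M halts.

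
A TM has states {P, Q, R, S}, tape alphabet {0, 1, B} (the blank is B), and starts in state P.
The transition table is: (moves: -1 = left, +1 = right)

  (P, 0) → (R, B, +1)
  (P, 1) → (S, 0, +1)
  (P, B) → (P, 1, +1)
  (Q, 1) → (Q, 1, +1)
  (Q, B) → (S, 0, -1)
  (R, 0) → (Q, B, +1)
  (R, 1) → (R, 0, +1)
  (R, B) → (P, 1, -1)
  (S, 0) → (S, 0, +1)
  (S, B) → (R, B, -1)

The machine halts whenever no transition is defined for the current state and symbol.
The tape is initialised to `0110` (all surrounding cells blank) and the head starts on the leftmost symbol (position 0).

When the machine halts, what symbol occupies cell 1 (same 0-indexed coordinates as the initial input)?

B

P | B[0]110B   read 0 → write B, move +1, go to R
R | BB[1]10B   read 1 → write 0, move +1, go to R
R | BB0[1]0B   read 1 → write 0, move +1, go to R
R | BB00[0]B   read 0 → write B, move +1, go to Q
Q | BB00B[B]   read B → write 0, move -1, go to S
S | BB00[B]0   read B → write B, move -1, go to R
R | BB0[0]B0   read 0 → write B, move +1, go to Q
Q | BB0B[B]0   read B → write 0, move -1, go to S
S | BB0[B]00   read B → write B, move -1, go to R
R | BB[0]B00   read 0 → write B, move +1, go to Q
Q | BBB[B]00   read B → write 0, move -1, go to S
S | BB[B]000   read B → write B, move -1, go to R
R | B[B]B000   read B → write 1, move -1, go to P
P | [B]1B000   read B → write 1, move +1, go to P
P | 1[1]B000   read 1 → write 0, move +1, go to S
S | 10[B]000   read B → write B, move -1, go to R
R | 1[0]B000   read 0 → write B, move +1, go to Q
Q | 1B[B]000   read B → write 0, move -1, go to S
S | 1[B]0000   read B → write B, move -1, go to R
R | [1]B0000   read 1 → write 0, move +1, go to R
R | 0[B]0000   read B → write 1, move -1, go to P
P | [0]10000   read 0 → write B, move +1, go to R
R | B[1]0000   read 1 → write 0, move +1, go to R
R | B0[0]000   read 0 → write B, move +1, go to Q
Q | B0B[0]00
Cell 1 holds B when M halts.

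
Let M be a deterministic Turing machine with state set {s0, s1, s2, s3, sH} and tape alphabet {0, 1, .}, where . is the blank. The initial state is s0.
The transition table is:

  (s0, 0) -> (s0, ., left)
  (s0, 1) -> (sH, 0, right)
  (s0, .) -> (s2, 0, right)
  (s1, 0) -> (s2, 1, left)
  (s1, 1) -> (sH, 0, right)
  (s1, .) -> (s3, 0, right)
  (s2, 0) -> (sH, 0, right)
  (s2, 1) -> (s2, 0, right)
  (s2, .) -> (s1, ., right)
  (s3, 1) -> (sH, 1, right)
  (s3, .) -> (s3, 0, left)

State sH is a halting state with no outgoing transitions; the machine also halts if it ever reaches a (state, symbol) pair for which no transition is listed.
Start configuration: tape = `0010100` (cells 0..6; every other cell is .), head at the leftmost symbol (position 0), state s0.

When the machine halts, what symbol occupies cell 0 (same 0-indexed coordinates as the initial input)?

s0 | .[0]010100   read 0 → write ., move left, go to s0
s0 | [.].010100   read . → write 0, move right, go to s2
s2 | 0[.]010100   read . → write ., move right, go to s1
s1 | 0.[0]10100   read 0 → write 1, move left, go to s2
s2 | 0[.]110100   read . → write ., move right, go to s1
s1 | 0.[1]10100   read 1 → write 0, move right, go to sH
sH | 0.0[1]0100
Cell 0 holds . when M halts.

.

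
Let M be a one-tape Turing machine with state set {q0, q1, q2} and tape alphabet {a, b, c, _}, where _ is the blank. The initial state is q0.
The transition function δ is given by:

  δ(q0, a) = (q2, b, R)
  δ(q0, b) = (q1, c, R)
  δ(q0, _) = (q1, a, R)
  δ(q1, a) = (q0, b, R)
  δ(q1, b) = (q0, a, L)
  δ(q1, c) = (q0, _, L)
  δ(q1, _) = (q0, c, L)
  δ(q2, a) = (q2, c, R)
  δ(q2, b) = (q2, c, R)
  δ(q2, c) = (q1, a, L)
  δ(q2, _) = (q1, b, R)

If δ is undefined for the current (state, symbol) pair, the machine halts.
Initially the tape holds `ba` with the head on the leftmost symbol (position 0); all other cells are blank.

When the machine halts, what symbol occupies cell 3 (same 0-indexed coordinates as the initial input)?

b

state=q0 head=0 tape=[b]a____   (q0,b)→(q1,c,R)
state=q1 head=1 tape=c[a]____   (q1,a)→(q0,b,R)
state=q0 head=2 tape=cb[_]___   (q0,_)→(q1,a,R)
state=q1 head=3 tape=cba[_]__   (q1,_)→(q0,c,L)
state=q0 head=2 tape=cb[a]c__   (q0,a)→(q2,b,R)
state=q2 head=3 tape=cbb[c]__   (q2,c)→(q1,a,L)
state=q1 head=2 tape=cb[b]a__   (q1,b)→(q0,a,L)
state=q0 head=1 tape=c[b]aa__   (q0,b)→(q1,c,R)
state=q1 head=2 tape=cc[a]a__   (q1,a)→(q0,b,R)
state=q0 head=3 tape=ccb[a]__   (q0,a)→(q2,b,R)
state=q2 head=4 tape=ccbb[_]_   (q2,_)→(q1,b,R)
state=q1 head=5 tape=ccbbb[_]   (q1,_)→(q0,c,L)
state=q0 head=4 tape=ccbb[b]c   (q0,b)→(q1,c,R)
state=q1 head=5 tape=ccbbc[c]   (q1,c)→(q0,_,L)
state=q0 head=4 tape=ccbb[c]_
Cell 3 holds b when M halts.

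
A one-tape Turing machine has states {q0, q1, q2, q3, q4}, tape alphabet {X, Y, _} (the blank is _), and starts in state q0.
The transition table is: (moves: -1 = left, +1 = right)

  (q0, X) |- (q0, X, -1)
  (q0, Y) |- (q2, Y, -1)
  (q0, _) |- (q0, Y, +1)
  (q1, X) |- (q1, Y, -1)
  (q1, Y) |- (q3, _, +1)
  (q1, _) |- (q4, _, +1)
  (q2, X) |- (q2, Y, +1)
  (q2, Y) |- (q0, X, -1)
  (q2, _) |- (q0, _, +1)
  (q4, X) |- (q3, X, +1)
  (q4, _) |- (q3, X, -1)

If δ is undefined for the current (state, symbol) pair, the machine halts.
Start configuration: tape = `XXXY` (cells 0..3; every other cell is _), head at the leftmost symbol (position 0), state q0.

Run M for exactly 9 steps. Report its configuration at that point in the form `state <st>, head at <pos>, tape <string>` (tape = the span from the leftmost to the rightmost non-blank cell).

state q0, head at -1, tape YXXXY

state=q0 head=0 tape=__[X]XXY   (q0,X)→(q0,X,-1)
state=q0 head=-1 tape=_[_]XXXY   (q0,_)→(q0,Y,+1)
state=q0 head=0 tape=_Y[X]XXY   (q0,X)→(q0,X,-1)
state=q0 head=-1 tape=_[Y]XXXY   (q0,Y)→(q2,Y,-1)
state=q2 head=-2 tape=[_]YXXXY   (q2,_)→(q0,_,+1)
state=q0 head=-1 tape=_[Y]XXXY   (q0,Y)→(q2,Y,-1)
state=q2 head=-2 tape=[_]YXXXY   (q2,_)→(q0,_,+1)
state=q0 head=-1 tape=_[Y]XXXY   (q0,Y)→(q2,Y,-1)
state=q2 head=-2 tape=[_]YXXXY   (q2,_)→(q0,_,+1)
state=q0 head=-1 tape=_[Y]XXXY
After 9 steps: state q0, head at -1, tape YXXXY.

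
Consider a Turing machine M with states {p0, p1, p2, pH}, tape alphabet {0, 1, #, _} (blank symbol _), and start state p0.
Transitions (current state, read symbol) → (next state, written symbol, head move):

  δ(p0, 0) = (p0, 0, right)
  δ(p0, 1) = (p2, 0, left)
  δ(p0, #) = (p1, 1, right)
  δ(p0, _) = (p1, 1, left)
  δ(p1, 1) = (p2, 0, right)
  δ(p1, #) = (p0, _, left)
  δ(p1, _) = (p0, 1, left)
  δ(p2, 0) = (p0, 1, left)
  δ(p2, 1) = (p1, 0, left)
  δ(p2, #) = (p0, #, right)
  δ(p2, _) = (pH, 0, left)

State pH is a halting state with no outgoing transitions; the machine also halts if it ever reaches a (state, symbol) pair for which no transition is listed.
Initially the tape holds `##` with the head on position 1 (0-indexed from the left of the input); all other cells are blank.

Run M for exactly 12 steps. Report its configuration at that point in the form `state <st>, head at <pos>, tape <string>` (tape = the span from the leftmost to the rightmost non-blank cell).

p0 | #[#]_   read # → write 1, move right, go to p1
p1 | #1[_]   read _ → write 1, move left, go to p0
p0 | #[1]1   read 1 → write 0, move left, go to p2
p2 | [#]01   read # → write #, move right, go to p0
p0 | #[0]1   read 0 → write 0, move right, go to p0
p0 | #0[1]   read 1 → write 0, move left, go to p2
p2 | #[0]0   read 0 → write 1, move left, go to p0
p0 | [#]10   read # → write 1, move right, go to p1
p1 | 1[1]0   read 1 → write 0, move right, go to p2
p2 | 10[0]   read 0 → write 1, move left, go to p0
p0 | 1[0]1   read 0 → write 0, move right, go to p0
p0 | 10[1]   read 1 → write 0, move left, go to p2
p2 | 1[0]0
After 12 steps: state p2, head at 1, tape 100.

state p2, head at 1, tape 100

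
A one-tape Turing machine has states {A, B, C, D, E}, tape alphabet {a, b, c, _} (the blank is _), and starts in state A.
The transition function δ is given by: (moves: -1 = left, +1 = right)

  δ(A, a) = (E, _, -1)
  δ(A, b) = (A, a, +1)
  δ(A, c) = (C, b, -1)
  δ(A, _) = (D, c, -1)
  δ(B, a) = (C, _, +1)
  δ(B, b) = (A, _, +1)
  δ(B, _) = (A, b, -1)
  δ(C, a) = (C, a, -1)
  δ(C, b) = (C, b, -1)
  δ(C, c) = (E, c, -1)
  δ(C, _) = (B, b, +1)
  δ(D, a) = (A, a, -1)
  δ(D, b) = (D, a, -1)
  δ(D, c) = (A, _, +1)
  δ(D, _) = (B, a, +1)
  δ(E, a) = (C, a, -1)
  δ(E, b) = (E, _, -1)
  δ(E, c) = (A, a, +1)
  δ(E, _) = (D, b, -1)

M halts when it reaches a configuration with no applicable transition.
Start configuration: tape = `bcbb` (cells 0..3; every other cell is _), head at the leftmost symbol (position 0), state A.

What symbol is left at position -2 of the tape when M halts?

a

A | __[b]cbb_   read b → write a, move +1, go to A
A | __a[c]bb_   read c → write b, move -1, go to C
C | __[a]bbb_   read a → write a, move -1, go to C
C | _[_]abbb_   read _ → write b, move +1, go to B
B | _b[a]bbb_   read a → write _, move +1, go to C
C | _b_[b]bb_   read b → write b, move -1, go to C
C | _b[_]bbb_   read _ → write b, move +1, go to B
B | _bb[b]bb_   read b → write _, move +1, go to A
A | _bb_[b]b_   read b → write a, move +1, go to A
A | _bb_a[b]_   read b → write a, move +1, go to A
A | _bb_aa[_]   read _ → write c, move -1, go to D
D | _bb_a[a]c   read a → write a, move -1, go to A
A | _bb_[a]ac   read a → write _, move -1, go to E
E | _bb[_]_ac   read _ → write b, move -1, go to D
D | _b[b]b_ac   read b → write a, move -1, go to D
D | _[b]ab_ac   read b → write a, move -1, go to D
D | [_]aab_ac   read _ → write a, move +1, go to B
B | a[a]ab_ac   read a → write _, move +1, go to C
C | a_[a]b_ac   read a → write a, move -1, go to C
C | a[_]ab_ac   read _ → write b, move +1, go to B
B | ab[a]b_ac   read a → write _, move +1, go to C
C | ab_[b]_ac   read b → write b, move -1, go to C
C | ab[_]b_ac   read _ → write b, move +1, go to B
B | abb[b]_ac   read b → write _, move +1, go to A
A | abb_[_]ac   read _ → write c, move -1, go to D
D | abb[_]cac   read _ → write a, move +1, go to B
B | abba[c]ac
Cell -2 holds a when M halts.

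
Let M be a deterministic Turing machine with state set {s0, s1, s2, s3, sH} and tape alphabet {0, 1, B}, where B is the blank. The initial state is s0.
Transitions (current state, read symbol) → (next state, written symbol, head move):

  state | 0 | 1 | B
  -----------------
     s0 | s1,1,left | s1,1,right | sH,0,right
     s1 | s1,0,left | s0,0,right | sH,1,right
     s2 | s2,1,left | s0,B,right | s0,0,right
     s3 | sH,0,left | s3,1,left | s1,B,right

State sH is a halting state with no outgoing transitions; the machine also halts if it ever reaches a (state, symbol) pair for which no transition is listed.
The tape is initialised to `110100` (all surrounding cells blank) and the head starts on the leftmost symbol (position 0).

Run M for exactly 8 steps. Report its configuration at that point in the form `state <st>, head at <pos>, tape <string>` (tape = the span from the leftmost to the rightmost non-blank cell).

s0 | B[1]10100   read 1 → write 1, move right, go to s1
s1 | B1[1]0100   read 1 → write 0, move right, go to s0
s0 | B10[0]100   read 0 → write 1, move left, go to s1
s1 | B1[0]1100   read 0 → write 0, move left, go to s1
s1 | B[1]01100   read 1 → write 0, move right, go to s0
s0 | B0[0]1100   read 0 → write 1, move left, go to s1
s1 | B[0]11100   read 0 → write 0, move left, go to s1
s1 | [B]011100   read B → write 1, move right, go to sH
sH | 1[0]11100
After 8 steps: state sH, head at 0, tape 1011100.

state sH, head at 0, tape 1011100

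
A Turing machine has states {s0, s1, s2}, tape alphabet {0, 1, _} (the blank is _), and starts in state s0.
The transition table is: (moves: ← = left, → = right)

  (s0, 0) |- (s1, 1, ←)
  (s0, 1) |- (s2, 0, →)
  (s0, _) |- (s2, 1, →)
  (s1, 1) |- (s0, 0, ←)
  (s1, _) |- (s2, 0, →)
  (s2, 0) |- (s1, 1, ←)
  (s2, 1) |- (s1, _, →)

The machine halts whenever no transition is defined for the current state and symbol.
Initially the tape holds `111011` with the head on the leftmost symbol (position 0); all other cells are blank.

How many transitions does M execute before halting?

state=s0 head=0 tape=_[1]11011   (s0,1)→(s2,0,→)
state=s2 head=1 tape=_0[1]1011   (s2,1)→(s1,_,→)
state=s1 head=2 tape=_0_[1]011   (s1,1)→(s0,0,←)
state=s0 head=1 tape=_0[_]0011   (s0,_)→(s2,1,→)
state=s2 head=2 tape=_01[0]011   (s2,0)→(s1,1,←)
state=s1 head=1 tape=_0[1]1011   (s1,1)→(s0,0,←)
state=s0 head=0 tape=_[0]01011   (s0,0)→(s1,1,←)
state=s1 head=-1 tape=[_]101011   (s1,_)→(s2,0,→)
state=s2 head=0 tape=0[1]01011   (s2,1)→(s1,_,→)
state=s1 head=1 tape=0_[0]1011
M halts after 9 transitions.

9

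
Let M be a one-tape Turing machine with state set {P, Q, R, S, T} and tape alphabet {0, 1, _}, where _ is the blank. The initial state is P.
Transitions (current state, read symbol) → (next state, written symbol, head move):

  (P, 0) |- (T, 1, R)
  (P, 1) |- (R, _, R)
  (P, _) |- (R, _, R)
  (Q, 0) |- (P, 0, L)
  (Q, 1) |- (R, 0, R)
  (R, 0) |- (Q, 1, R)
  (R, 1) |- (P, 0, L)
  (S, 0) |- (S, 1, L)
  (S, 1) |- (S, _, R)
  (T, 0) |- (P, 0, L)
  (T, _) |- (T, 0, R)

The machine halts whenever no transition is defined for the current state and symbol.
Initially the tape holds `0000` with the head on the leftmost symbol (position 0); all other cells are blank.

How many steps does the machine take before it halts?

P | [0]000_   read 0 → write 1, move R, go to T
T | 1[0]00_   read 0 → write 0, move L, go to P
P | [1]000_   read 1 → write _, move R, go to R
R | _[0]00_   read 0 → write 1, move R, go to Q
Q | _1[0]0_   read 0 → write 0, move L, go to P
P | _[1]00_   read 1 → write _, move R, go to R
R | __[0]0_   read 0 → write 1, move R, go to Q
Q | __1[0]_   read 0 → write 0, move L, go to P
P | __[1]0_   read 1 → write _, move R, go to R
R | ___[0]_   read 0 → write 1, move R, go to Q
Q | ___1[_]
M halts after 10 transitions.

10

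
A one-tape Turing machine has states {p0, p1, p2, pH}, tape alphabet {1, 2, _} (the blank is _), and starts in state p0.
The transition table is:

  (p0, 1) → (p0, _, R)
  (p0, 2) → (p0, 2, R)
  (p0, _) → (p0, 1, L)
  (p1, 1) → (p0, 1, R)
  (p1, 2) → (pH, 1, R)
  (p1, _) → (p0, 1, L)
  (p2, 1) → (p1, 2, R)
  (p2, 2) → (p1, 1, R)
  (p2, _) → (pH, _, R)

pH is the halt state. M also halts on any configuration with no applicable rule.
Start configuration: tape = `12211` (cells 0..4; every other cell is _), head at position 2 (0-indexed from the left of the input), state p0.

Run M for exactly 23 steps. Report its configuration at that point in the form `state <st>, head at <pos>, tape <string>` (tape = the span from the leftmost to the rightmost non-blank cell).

state p0, head at 3, tape 122_1111

p0 | 12[2]11___   read 2 → write 2, move R, go to p0
p0 | 122[1]1___   read 1 → write _, move R, go to p0
p0 | 122_[1]___   read 1 → write _, move R, go to p0
p0 | 122__[_]__   read _ → write 1, move L, go to p0
p0 | 122_[_]1__   read _ → write 1, move L, go to p0
p0 | 122[_]11__   read _ → write 1, move L, go to p0
p0 | 12[2]111__   read 2 → write 2, move R, go to p0
p0 | 122[1]11__   read 1 → write _, move R, go to p0
p0 | 122_[1]1__   read 1 → write _, move R, go to p0
p0 | 122__[1]__   read 1 → write _, move R, go to p0
p0 | 122___[_]_   read _ → write 1, move L, go to p0
p0 | 122__[_]1_   read _ → write 1, move L, go to p0
p0 | 122_[_]11_   read _ → write 1, move L, go to p0
p0 | 122[_]111_   read _ → write 1, move L, go to p0
p0 | 12[2]1111_   read 2 → write 2, move R, go to p0
p0 | 122[1]111_   read 1 → write _, move R, go to p0
p0 | 122_[1]11_   read 1 → write _, move R, go to p0
p0 | 122__[1]1_   read 1 → write _, move R, go to p0
p0 | 122___[1]_   read 1 → write _, move R, go to p0
p0 | 122____[_]   read _ → write 1, move L, go to p0
p0 | 122___[_]1   read _ → write 1, move L, go to p0
p0 | 122__[_]11   read _ → write 1, move L, go to p0
p0 | 122_[_]111   read _ → write 1, move L, go to p0
p0 | 122[_]1111
After 23 steps: state p0, head at 3, tape 122_1111.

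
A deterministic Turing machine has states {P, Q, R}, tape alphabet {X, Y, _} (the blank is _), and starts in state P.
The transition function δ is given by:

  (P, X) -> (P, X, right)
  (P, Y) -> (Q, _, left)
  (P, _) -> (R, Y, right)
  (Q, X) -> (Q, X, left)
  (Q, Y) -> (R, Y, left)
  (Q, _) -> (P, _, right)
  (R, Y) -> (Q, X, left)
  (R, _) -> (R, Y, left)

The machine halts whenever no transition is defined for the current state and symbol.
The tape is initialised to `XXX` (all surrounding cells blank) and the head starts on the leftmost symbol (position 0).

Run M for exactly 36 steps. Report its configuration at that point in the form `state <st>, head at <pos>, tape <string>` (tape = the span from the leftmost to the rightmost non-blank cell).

state=P head=0 tape=_[X]XX___   (P,X)→(P,X,right)
state=P head=1 tape=_X[X]X___   (P,X)→(P,X,right)
state=P head=2 tape=_XX[X]___   (P,X)→(P,X,right)
state=P head=3 tape=_XXX[_]__   (P,_)→(R,Y,right)
state=R head=4 tape=_XXXY[_]_   (R,_)→(R,Y,left)
state=R head=3 tape=_XXX[Y]Y_   (R,Y)→(Q,X,left)
state=Q head=2 tape=_XX[X]XY_   (Q,X)→(Q,X,left)
state=Q head=1 tape=_X[X]XXY_   (Q,X)→(Q,X,left)
state=Q head=0 tape=_[X]XXXY_   (Q,X)→(Q,X,left)
state=Q head=-1 tape=[_]XXXXY_   (Q,_)→(P,_,right)
state=P head=0 tape=_[X]XXXY_   (P,X)→(P,X,right)
state=P head=1 tape=_X[X]XXY_   (P,X)→(P,X,right)
state=P head=2 tape=_XX[X]XY_   (P,X)→(P,X,right)
state=P head=3 tape=_XXX[X]Y_   (P,X)→(P,X,right)
state=P head=4 tape=_XXXX[Y]_   (P,Y)→(Q,_,left)
state=Q head=3 tape=_XXX[X]__   (Q,X)→(Q,X,left)
state=Q head=2 tape=_XX[X]X__   (Q,X)→(Q,X,left)
state=Q head=1 tape=_X[X]XX__   (Q,X)→(Q,X,left)
state=Q head=0 tape=_[X]XXX__   (Q,X)→(Q,X,left)
state=Q head=-1 tape=[_]XXXX__   (Q,_)→(P,_,right)
state=P head=0 tape=_[X]XXX__   (P,X)→(P,X,right)
state=P head=1 tape=_X[X]XX__   (P,X)→(P,X,right)
state=P head=2 tape=_XX[X]X__   (P,X)→(P,X,right)
state=P head=3 tape=_XXX[X]__   (P,X)→(P,X,right)
state=P head=4 tape=_XXXX[_]_   (P,_)→(R,Y,right)
state=R head=5 tape=_XXXXY[_]   (R,_)→(R,Y,left)
state=R head=4 tape=_XXXX[Y]Y   (R,Y)→(Q,X,left)
state=Q head=3 tape=_XXX[X]XY   (Q,X)→(Q,X,left)
state=Q head=2 tape=_XX[X]XXY   (Q,X)→(Q,X,left)
state=Q head=1 tape=_X[X]XXXY   (Q,X)→(Q,X,left)
state=Q head=0 tape=_[X]XXXXY   (Q,X)→(Q,X,left)
state=Q head=-1 tape=[_]XXXXXY   (Q,_)→(P,_,right)
state=P head=0 tape=_[X]XXXXY   (P,X)→(P,X,right)
state=P head=1 tape=_X[X]XXXY   (P,X)→(P,X,right)
state=P head=2 tape=_XX[X]XXY   (P,X)→(P,X,right)
state=P head=3 tape=_XXX[X]XY   (P,X)→(P,X,right)
state=P head=4 tape=_XXXX[X]Y
After 36 steps: state P, head at 4, tape XXXXXY.

state P, head at 4, tape XXXXXY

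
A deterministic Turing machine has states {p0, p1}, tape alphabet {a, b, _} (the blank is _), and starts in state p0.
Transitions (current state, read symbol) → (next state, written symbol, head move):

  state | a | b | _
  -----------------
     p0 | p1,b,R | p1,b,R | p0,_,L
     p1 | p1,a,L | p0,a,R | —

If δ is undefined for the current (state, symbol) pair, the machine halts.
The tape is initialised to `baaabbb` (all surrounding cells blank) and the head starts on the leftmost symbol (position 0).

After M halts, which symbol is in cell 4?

a

state=p0 head=0 tape=[b]aaabbb_   (p0,b)→(p1,b,R)
state=p1 head=1 tape=b[a]aabbb_   (p1,a)→(p1,a,L)
state=p1 head=0 tape=[b]aaabbb_   (p1,b)→(p0,a,R)
state=p0 head=1 tape=a[a]aabbb_   (p0,a)→(p1,b,R)
state=p1 head=2 tape=ab[a]abbb_   (p1,a)→(p1,a,L)
state=p1 head=1 tape=a[b]aabbb_   (p1,b)→(p0,a,R)
state=p0 head=2 tape=aa[a]abbb_   (p0,a)→(p1,b,R)
state=p1 head=3 tape=aab[a]bbb_   (p1,a)→(p1,a,L)
state=p1 head=2 tape=aa[b]abbb_   (p1,b)→(p0,a,R)
state=p0 head=3 tape=aaa[a]bbb_   (p0,a)→(p1,b,R)
state=p1 head=4 tape=aaab[b]bb_   (p1,b)→(p0,a,R)
state=p0 head=5 tape=aaaba[b]b_   (p0,b)→(p1,b,R)
state=p1 head=6 tape=aaabab[b]_   (p1,b)→(p0,a,R)
state=p0 head=7 tape=aaababa[_]   (p0,_)→(p0,_,L)
state=p0 head=6 tape=aaabab[a]_   (p0,a)→(p1,b,R)
state=p1 head=7 tape=aaababb[_]
Cell 4 holds a when M halts.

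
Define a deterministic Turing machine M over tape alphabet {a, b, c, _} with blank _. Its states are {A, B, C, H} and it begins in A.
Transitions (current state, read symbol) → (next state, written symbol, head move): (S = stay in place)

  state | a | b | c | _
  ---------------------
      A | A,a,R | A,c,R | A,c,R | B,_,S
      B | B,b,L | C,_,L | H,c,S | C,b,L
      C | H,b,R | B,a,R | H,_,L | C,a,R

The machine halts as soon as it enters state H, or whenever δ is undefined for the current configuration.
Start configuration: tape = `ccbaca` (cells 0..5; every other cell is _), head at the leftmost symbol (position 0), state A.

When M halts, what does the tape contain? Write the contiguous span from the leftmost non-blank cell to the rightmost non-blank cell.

cccacbb

state=A head=0 tape=[c]cbaca_   (A,c)→(A,c,R)
state=A head=1 tape=c[c]baca_   (A,c)→(A,c,R)
state=A head=2 tape=cc[b]aca_   (A,b)→(A,c,R)
state=A head=3 tape=ccc[a]ca_   (A,a)→(A,a,R)
state=A head=4 tape=ccca[c]a_   (A,c)→(A,c,R)
state=A head=5 tape=cccac[a]_   (A,a)→(A,a,R)
state=A head=6 tape=cccaca[_]   (A,_)→(B,_,S)
state=B head=6 tape=cccaca[_]   (B,_)→(C,b,L)
state=C head=5 tape=cccac[a]b   (C,a)→(H,b,R)
state=H head=6 tape=cccacb[b]
The non-blank tape span at halt is cccacbb.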